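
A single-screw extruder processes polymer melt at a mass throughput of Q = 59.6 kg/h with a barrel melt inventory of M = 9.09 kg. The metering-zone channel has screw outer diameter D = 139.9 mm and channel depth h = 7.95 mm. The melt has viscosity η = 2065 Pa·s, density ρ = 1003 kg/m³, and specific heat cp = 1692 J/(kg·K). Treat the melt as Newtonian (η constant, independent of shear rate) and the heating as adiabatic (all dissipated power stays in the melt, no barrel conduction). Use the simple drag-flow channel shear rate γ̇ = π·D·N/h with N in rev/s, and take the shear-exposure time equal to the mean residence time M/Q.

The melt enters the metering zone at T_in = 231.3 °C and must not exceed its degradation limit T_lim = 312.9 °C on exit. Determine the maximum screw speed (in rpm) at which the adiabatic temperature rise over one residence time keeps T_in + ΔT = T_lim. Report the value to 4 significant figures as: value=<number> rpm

value=11.99 rpm

Convert throughput: Q = 59.6 kg/h = 59.6/3600 = 0.0165556 kg/s
Mean residence time: t_res = M/Q_s = 9.09 kg / 0.0165556 kg/s = 549.06 s
D = 139.9 mm = 0.1399 m;  h = 7.95 mm = 0.00795 m
Allowable rise: ΔT_a = T_lim − T_in = 312.9 − 231.3 = 81.6 K
γ̇_max² = ΔT_a·ρ·cp/(η·t_res) = 81.6·1003·1692/(2065·549.06) = 122.138 s⁻²
Take the square root: γ̇_max = √(122.138) = 11.0516 s⁻¹
N_max = γ̇_max·h / (π·D) = 11.0516 · 0.00795 / (π · 0.1399) = 0.199906 rev/s = 11.9943 rpm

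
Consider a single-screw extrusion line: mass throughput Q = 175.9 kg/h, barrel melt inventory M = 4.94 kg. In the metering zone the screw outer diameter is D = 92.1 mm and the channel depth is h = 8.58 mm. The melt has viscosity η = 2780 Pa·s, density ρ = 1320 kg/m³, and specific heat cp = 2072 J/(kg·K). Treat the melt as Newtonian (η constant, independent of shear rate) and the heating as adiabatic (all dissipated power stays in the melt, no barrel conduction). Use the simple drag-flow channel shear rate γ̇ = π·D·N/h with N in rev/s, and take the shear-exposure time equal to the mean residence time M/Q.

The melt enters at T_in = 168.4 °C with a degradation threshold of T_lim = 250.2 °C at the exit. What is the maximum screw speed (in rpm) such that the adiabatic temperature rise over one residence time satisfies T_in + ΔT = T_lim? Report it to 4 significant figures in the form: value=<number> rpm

value=50.20 rpm

Q_s = Q / 3600 = 175.9 / 3600 = 0.0488611 kg/s
t_res = M / Q_s = 4.94 / 0.0488611 = 101.103 s
Geometry in SI: D = 92.1 mm → 0.0921 m, h = 8.58 mm → 0.00858 m
ΔT_a = T_lim − T_in = 250.2 °C − 168.4 °C = 81.8 K
γ̇_max² = ΔT_a·ρ·cp/(η·t_res) = 81.8·1320·2072/(2780·101.103) = 795.992 s⁻²
γ̇_max = √795.992 = 28.2133 s⁻¹
Solve γ̇ = πDN/h for N: N_max = γ̇_max·h/(π·D) = 28.2133 × 0.00858 / (π × 0.0921) = 0.836627 rev/s = 50.1976 rpm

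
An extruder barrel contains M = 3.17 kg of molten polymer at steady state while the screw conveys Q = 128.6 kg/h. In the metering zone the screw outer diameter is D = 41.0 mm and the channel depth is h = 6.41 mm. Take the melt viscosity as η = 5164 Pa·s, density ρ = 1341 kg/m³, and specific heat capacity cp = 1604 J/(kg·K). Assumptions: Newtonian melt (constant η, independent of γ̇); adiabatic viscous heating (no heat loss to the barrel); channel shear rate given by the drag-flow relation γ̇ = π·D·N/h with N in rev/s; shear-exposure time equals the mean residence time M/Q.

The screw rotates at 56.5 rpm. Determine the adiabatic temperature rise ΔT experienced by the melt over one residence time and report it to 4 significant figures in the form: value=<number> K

Throughput in SI: Q_s = 128.6 kg/h ÷ 3600 s/h = 0.0357222 kg/s
t_res = M / Q_s = 3.17 ÷ 0.0357222 = 88.7403 s
Geometry in metres: D = 41.0 mm → 0.041 m, h = 6.41 mm → 0.00641 m; screw speed N = 56.5 rpm = 0.941667 rev/s
Shear rate: γ̇ = πDN/h = π·0.041·0.941667/0.00641 = 18.9223 s⁻¹
ΔT = η·γ̇²·t_res/(ρ·cp) = [5164 × 18.9223² × 88.7403] / [1341 × 1604] = 76.2816 K

value=76.28 K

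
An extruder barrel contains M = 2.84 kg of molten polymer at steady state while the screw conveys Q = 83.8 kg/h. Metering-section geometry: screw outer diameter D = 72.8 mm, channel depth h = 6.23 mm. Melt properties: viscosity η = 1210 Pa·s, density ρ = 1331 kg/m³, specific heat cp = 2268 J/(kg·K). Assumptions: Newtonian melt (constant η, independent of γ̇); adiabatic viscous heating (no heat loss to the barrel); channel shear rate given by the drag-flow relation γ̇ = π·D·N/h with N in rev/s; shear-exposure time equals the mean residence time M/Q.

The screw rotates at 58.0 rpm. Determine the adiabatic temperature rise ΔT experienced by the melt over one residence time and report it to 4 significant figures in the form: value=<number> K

value=61.59 K

Q_s = Q / 3600 = 83.8 / 3600 = 0.0232778 kg/s
t_res = M / Q_s = 2.84 ÷ 0.0232778 = 122.005 s
Geometry in metres: D = 72.8 mm → 0.0728 m, h = 6.23 mm → 0.00623 m; screw speed N = 58.0 rpm = 0.966667 rev/s
γ̇ = π·D·N / h = π · 0.0728 · 0.966667 / 0.00623 = 35.4871 s⁻¹
ΔT = η·γ̇²·t_res/(ρ·cp) = [1210 × 35.4871² × 122.005] / [1331 × 2268] = 61.5859 K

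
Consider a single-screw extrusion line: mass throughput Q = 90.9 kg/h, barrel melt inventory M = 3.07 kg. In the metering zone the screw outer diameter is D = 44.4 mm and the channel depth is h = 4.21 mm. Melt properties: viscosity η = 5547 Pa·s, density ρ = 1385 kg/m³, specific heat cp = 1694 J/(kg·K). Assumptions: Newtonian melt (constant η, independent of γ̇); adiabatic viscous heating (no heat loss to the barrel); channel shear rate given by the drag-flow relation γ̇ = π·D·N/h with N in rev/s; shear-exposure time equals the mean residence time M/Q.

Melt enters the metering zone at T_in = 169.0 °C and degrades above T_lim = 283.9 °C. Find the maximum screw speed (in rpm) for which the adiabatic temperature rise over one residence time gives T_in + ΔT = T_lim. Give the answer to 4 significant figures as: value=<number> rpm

value=36.21 rpm

Q_s = Q / 3600 = 90.9 / 3600 = 0.02525 kg/s
Mean residence time: t_res = M/Q_s = 3.07 kg / 0.02525 kg/s = 121.584 s
D = 44.4 mm = 0.0444 m;  h = 4.21 mm = 0.00421 m
ΔT_a = T_lim − T_in = 283.9 °C − 169.0 °C = 114.9 K
Invert ΔT = ηγ̇²t_res/(ρcp) for γ̇: γ̇_max² = ΔT_a ρ cp / (η t_res) = 114.9·1385·1694 / (5547·121.584) = 399.713 s⁻²
γ̇_max = √399.713 = 19.9928 s⁻¹
N_max = γ̇_max h / (πD) = 19.9928·0.00421/(π·0.0444) = 0.603425 rev/s → ×60 = 36.2055 rpm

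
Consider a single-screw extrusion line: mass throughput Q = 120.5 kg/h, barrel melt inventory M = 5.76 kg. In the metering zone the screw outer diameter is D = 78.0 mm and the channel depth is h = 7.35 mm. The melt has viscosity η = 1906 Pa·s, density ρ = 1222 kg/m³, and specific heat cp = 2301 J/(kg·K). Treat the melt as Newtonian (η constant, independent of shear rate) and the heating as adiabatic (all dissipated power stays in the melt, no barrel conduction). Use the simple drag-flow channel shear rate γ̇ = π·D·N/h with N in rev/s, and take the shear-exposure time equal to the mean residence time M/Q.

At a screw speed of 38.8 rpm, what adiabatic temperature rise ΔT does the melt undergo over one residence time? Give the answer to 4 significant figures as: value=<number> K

Throughput in SI: Q_s = 120.5 kg/h ÷ 3600 s/h = 0.0334722 kg/s
t_res = M / Q_s = 5.76 ÷ 0.0334722 = 172.083 s
D = 78.0 mm = 0.078 m;  h = 7.35 mm = 0.00735 m;  N = 38.8 rpm / 60 = 0.646667 rev/s
γ̇ = π D N / h = (π)(0.078)(0.646667) / 0.00735 = 21.5594 s⁻¹
ΔT = η·γ̇²·t_res / (ρ·cp) = 1906 · (21.5594)² · 172.083 / (1222 · 2301) = 54.2186 K

value=54.22 K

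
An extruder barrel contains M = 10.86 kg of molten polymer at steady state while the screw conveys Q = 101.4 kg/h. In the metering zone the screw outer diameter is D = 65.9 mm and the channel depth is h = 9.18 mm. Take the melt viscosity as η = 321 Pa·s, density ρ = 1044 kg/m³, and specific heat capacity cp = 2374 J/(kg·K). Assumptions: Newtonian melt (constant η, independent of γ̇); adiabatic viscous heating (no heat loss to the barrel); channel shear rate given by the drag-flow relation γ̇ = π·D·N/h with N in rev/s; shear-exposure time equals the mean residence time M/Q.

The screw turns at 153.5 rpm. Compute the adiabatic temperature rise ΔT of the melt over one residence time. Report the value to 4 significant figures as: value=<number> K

Q_s = Q / 3600 = 101.4 / 3600 = 0.0281667 kg/s
Mean residence time: t_res = M/Q_s = 10.86 kg / 0.0281667 kg/s = 385.562 s
Convert to SI: D = 0.0659 m, h = 0.00918 m, N = 153.5/60 = 2.55833 rev/s
Shear rate: γ̇ = πDN/h = π·0.0659·2.55833/0.00918 = 57.6965 s⁻¹
ΔT = η·γ̇²·t_res/(ρ·cp) = [321 × 57.6965² × 385.562] / [1044 × 2374] = 166.233 K

value=166.2 K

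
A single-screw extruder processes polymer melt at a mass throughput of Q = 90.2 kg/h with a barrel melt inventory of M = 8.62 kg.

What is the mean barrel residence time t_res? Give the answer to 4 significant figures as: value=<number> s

Q_s = Q / 3600 = 90.2 / 3600 = 0.0250556 kg/s
t_res = M / Q_s = 8.62 ÷ 0.0250556 = 344.035 s

value=344.0 s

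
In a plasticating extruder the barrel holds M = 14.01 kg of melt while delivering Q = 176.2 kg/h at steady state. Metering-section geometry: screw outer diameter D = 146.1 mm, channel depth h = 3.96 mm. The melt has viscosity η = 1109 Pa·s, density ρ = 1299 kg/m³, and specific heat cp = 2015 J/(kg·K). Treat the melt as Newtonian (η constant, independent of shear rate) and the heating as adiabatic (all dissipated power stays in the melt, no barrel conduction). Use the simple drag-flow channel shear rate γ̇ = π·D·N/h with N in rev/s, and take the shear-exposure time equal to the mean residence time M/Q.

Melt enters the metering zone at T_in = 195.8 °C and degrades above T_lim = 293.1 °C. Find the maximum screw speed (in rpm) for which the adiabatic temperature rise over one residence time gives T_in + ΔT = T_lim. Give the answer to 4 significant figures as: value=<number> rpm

Throughput in SI: Q_s = 176.2 kg/h ÷ 3600 s/h = 0.0489444 kg/s
t_res = M / Q_s = 14.01 ÷ 0.0489444 = 286.243 s
Convert to metres: D = 0.1461 m, h = 0.00396 m
ΔT_a = T_lim − T_in = 293.1 °C − 195.8 °C = 97.3 K
γ̇_max² = ΔT_a·ρ·cp / (η·t_res) = [97.3 × 1299 × 2015] / [1109 × 286.243] = 802.289 s⁻²
γ̇_max = √802.289 = 28.3247 s⁻¹
Solve γ̇ = πDN/h for N: N_max = γ̇_max·h/(π·D) = 28.3247 × 0.00396 / (π × 0.1461) = 0.244377 rev/s = 14.6626 rpm

value=14.66 rpm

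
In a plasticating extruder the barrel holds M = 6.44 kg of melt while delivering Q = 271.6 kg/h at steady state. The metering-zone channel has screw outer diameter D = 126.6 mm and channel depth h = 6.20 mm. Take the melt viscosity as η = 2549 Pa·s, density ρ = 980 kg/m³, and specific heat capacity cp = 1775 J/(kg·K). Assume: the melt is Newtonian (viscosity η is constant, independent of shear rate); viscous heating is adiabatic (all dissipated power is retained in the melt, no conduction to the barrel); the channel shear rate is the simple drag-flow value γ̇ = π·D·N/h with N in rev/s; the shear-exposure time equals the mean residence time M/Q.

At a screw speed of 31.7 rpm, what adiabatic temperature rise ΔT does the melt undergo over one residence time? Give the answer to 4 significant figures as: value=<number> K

value=143.7 K

Throughput in SI: Q_s = 271.6 kg/h ÷ 3600 s/h = 0.0754444 kg/s
t_res = M / Q_s = 6.44 ÷ 0.0754444 = 85.3608 s
Geometry in metres: D = 126.6 mm → 0.1266 m, h = 6.20 mm → 0.0062 m; screw speed N = 31.7 rpm = 0.528333 rev/s
Shear rate: γ̇ = πDN/h = π·0.1266·0.528333/0.0062 = 33.8922 s⁻¹
ΔT = η·γ̇²·t_res/(ρ·cp) = [2549 × 33.8922² × 85.3608] / [980 × 1775] = 143.682 K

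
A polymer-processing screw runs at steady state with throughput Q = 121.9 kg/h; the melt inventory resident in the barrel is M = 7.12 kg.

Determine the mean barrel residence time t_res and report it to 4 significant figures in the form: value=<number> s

Q_s = Q / 3600 = 121.9 / 3600 = 0.0338611 kg/s
t_res = M / Q_s = 7.12 / 0.0338611 = 210.271 s

value=210.3 s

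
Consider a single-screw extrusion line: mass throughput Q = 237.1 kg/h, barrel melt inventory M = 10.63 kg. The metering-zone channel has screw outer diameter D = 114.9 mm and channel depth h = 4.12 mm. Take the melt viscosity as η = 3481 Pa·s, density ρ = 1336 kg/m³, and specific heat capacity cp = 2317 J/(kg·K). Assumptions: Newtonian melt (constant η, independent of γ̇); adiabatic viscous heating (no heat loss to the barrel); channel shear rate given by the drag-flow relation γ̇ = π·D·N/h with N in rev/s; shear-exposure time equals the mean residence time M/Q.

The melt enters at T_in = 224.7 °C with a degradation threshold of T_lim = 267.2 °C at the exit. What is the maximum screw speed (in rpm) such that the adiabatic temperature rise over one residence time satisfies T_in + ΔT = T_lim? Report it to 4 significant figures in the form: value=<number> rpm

Q_s = Q / 3600 = 237.1 / 3600 = 0.0658611 kg/s
t_res = M / Q_s = 10.63 ÷ 0.0658611 = 161.4 s
D = 114.9 mm = 0.1149 m;  h = 4.12 mm = 0.00412 m
ΔT_a = T_lim − T_in = 267.2 °C − 224.7 °C = 42.5 K
Invert ΔT = ηγ̇²t_res/(ρcp) for γ̇: γ̇_max² = ΔT_a ρ cp / (η t_res) = 42.5·1336·2317 / (3481·161.4) = 234.16 s⁻²
γ̇_max = sqrt(234.16) = 15.3023 s⁻¹
N_max = γ̇_max·h / (π·D) = 15.3023 · 0.00412 / (π · 0.1149) = 0.174656 rev/s = 10.4794 rpm

value=10.48 rpm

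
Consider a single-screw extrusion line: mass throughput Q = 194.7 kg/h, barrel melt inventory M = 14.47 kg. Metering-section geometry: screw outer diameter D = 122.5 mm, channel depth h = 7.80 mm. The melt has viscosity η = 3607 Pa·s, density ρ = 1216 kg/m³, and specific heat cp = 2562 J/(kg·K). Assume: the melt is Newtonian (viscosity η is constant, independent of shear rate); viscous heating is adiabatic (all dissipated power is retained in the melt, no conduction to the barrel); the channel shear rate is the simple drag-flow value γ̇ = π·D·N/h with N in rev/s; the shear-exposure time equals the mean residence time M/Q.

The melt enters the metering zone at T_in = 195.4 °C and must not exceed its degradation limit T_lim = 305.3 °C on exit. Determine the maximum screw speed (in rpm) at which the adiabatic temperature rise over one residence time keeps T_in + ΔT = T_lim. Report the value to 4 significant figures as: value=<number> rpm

value=22.91 rpm

Convert throughput: Q = 194.7 kg/h = 194.7/3600 = 0.0540833 kg/s
t_res = M / Q_s = 14.47 ÷ 0.0540833 = 267.55 s
D = 122.5 mm = 0.1225 m;  h = 7.80 mm = 0.0078 m
ΔT_a = T_lim − T_in = 305.3 − 195.4 = 109.9 K
γ̇_max² = ΔT_a·ρ·cp/(η·t_res) = 109.9·1216·2562/(3607·267.55) = 354.78 s⁻²
Take the square root: γ̇_max = √(354.78) = 18.8356 s⁻¹
N_max = γ̇_max h / (πD) = 18.8356·0.0078/(π·0.1225) = 0.381758 rev/s → ×60 = 22.9055 rpm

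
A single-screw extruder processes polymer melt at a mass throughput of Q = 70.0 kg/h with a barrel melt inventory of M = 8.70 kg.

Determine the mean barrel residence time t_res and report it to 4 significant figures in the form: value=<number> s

Convert throughput: Q = 70.0 kg/h = 70.0/3600 = 0.0194444 kg/s
Mean residence time: t_res = M/Q_s = 8.70 kg / 0.0194444 kg/s = 447.429 s

value=447.4 s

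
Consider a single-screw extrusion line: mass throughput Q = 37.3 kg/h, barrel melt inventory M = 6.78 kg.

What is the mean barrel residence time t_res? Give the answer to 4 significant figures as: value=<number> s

value=654.4 s

Q_s = Q / 3600 = 37.3 / 3600 = 0.0103611 kg/s
Mean residence time: t_res = M/Q_s = 6.78 kg / 0.0103611 kg/s = 654.37 s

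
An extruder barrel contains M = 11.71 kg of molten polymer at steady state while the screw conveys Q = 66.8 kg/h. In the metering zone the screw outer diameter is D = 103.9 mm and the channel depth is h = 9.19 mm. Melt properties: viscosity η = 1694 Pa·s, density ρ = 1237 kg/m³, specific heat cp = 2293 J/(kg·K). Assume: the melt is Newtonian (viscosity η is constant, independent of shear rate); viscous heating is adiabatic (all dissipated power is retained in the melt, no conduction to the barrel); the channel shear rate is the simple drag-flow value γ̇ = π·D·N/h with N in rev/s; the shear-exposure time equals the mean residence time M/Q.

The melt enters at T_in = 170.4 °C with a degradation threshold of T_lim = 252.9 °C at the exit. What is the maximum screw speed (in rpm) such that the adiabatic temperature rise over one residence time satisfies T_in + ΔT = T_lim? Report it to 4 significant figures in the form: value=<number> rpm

Throughput in SI: Q_s = 66.8 kg/h ÷ 3600 s/h = 0.0185556 kg/s
Mean residence time: t_res = M/Q_s = 11.71 kg / 0.0185556 kg/s = 631.078 s
D = 103.9 mm = 0.1039 m;  h = 9.19 mm = 0.00919 m
ΔT_a = T_lim − T_in = 252.9 − 170.4 = 82.5 K
γ̇_max² = ΔT_a·ρ·cp / (η·t_res) = [82.5 × 1237 × 2293] / [1694 × 631.078] = 218.893 s⁻²
γ̇_max = √218.893 = 14.795 s⁻¹
Solve γ̇ = πDN/h for N: N_max = γ̇_max·h/(π·D) = 14.795 × 0.00919 / (π × 0.1039) = 0.416549 rev/s = 24.9929 rpm

value=24.99 rpm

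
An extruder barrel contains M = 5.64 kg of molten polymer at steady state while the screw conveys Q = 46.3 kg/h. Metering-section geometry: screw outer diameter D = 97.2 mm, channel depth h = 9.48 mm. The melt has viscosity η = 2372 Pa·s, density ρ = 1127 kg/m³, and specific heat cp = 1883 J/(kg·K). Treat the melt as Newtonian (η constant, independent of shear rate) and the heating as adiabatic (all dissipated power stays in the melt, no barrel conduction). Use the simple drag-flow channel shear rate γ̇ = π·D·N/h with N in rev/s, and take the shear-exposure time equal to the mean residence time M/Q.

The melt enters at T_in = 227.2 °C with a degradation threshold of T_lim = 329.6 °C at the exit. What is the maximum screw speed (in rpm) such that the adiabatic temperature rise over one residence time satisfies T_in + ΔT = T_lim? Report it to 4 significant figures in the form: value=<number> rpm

Q_s = Q / 3600 = 46.3 / 3600 = 0.0128611 kg/s
t_res = M / Q_s = 5.64 ÷ 0.0128611 = 438.531 s
D = 97.2 mm = 0.0972 m;  h = 9.48 mm = 0.00948 m
ΔT_a = T_lim − T_in = 329.6 °C − 227.2 °C = 102.4 K
Invert ΔT = ηγ̇²t_res/(ρcp) for γ̇: γ̇_max² = ΔT_a ρ cp / (η t_res) = 102.4·1127·1883 / (2372·438.531) = 208.91 s⁻²
Take the square root: γ̇_max = √(208.91) = 14.4537 s⁻¹
N_max = γ̇_max h / (πD) = 14.4537·0.00948/(π·0.0972) = 0.448716 rev/s → ×60 = 26.923 rpm

value=26.92 rpm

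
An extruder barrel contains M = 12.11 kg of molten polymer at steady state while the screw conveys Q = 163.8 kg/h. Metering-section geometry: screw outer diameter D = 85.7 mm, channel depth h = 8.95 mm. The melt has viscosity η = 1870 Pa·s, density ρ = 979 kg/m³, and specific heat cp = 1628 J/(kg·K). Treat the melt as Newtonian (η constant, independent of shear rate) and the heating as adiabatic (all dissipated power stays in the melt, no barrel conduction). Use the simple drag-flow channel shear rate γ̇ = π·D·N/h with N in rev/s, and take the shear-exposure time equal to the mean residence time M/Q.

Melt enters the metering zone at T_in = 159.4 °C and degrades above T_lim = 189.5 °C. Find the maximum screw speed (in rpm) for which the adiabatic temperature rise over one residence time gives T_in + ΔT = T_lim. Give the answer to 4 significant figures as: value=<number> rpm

Throughput in SI: Q_s = 163.8 kg/h ÷ 3600 s/h = 0.0455 kg/s
t_res = M / Q_s = 12.11 / 0.0455 = 266.154 s
Convert to metres: D = 0.0857 m, h = 0.00895 m
ΔT_a = T_lim − T_in = 189.5 °C − 159.4 °C = 30.1 K
γ̇_max² = ΔT_a·ρ·cp / (η·t_res) = [30.1 × 979 × 1628] / [1870 × 266.154] = 96.3894 s⁻²
γ̇_max = √96.3894 = 9.81781 s⁻¹
Solve γ̇ = πDN/h for N: N_max = γ̇_max·h/(π·D) = 9.81781 × 0.00895 / (π × 0.0857) = 0.326368 rev/s = 19.5821 rpm

value=19.58 rpm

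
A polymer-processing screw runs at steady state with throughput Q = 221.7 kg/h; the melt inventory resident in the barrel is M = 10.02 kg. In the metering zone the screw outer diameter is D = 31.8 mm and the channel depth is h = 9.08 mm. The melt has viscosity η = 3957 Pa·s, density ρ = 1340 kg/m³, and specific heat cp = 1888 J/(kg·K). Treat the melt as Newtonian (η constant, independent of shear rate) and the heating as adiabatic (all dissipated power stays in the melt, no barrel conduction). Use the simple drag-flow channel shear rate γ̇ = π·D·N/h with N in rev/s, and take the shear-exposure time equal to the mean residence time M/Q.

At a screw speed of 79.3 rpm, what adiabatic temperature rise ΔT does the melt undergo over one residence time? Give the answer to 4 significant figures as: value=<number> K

Convert throughput: Q = 221.7 kg/h = 221.7/3600 = 0.0615833 kg/s
Mean residence time: t_res = M/Q_s = 10.02 kg / 0.0615833 kg/s = 162.706 s
D = 31.8 mm = 0.0318 m;  h = 9.08 mm = 0.00908 m;  N = 79.3 rpm / 60 = 1.32167 rev/s
γ̇ = π·D·N / h = π · 0.0318 · 1.32167 / 0.00908 = 14.5416 s⁻¹
ΔT = η·γ̇²·t_res / (ρ·cp) = 3957 · (14.5416)² · 162.706 / (1340 · 1888) = 53.8133 K

value=53.81 K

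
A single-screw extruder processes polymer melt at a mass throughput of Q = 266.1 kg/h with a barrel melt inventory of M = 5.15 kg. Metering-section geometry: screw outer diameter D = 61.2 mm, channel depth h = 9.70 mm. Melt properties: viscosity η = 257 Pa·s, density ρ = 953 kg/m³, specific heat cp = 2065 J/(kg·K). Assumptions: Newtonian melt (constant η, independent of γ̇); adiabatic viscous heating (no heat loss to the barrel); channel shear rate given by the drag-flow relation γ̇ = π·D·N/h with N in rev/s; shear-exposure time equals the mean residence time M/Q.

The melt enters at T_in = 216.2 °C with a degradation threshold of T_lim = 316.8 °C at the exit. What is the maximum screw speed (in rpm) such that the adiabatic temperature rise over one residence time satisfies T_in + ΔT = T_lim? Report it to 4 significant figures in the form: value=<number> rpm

Convert throughput: Q = 266.1 kg/h = 266.1/3600 = 0.0739167 kg/s
Mean residence time: t_res = M/Q_s = 5.15 kg / 0.0739167 kg/s = 69.6731 s
Convert to metres: D = 0.0612 m, h = 0.0097 m
ΔT_a = T_lim − T_in = 316.8 °C − 216.2 °C = 100.6 K
γ̇_max² = ΔT_a·ρ·cp/(η·t_res) = 100.6·953·2065/(257·69.6731) = 11056.4 s⁻²
Take the square root: γ̇_max = √(11056.4) = 105.149 s⁻¹
Solve γ̇ = πDN/h for N: N_max = γ̇_max·h/(π·D) = 105.149 × 0.0097 / (π × 0.0612) = 5.3049 rev/s = 318.294 rpm

value=318.3 rpm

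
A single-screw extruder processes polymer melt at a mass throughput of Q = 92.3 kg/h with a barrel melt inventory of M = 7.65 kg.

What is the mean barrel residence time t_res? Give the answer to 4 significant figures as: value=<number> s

value=298.4 s

Throughput in SI: Q_s = 92.3 kg/h ÷ 3600 s/h = 0.0256389 kg/s
t_res = M / Q_s = 7.65 ÷ 0.0256389 = 298.375 s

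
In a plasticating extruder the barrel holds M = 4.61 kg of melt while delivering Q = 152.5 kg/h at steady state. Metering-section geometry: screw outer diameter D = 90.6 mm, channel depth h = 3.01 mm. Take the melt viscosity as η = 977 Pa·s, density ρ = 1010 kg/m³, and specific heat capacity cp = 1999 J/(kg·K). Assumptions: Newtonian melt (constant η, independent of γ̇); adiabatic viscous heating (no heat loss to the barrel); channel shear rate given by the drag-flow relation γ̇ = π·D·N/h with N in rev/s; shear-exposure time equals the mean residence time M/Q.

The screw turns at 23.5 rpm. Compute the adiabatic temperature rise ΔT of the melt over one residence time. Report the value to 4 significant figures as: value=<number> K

value=72.24 K

Q_s = Q / 3600 = 152.5 / 3600 = 0.0423611 kg/s
t_res = M / Q_s = 4.61 ÷ 0.0423611 = 108.826 s
Geometry in metres: D = 90.6 mm → 0.0906 m, h = 3.01 mm → 0.00301 m; screw speed N = 23.5 rpm = 0.391667 rev/s
Shear rate: γ̇ = πDN/h = π·0.0906·0.391667/0.00301 = 37.0364 s⁻¹
ΔT = η·γ̇²·t_res / (ρ·cp) = 977 · (37.0364)² · 108.826 / (1010 · 1999) = 72.2354 K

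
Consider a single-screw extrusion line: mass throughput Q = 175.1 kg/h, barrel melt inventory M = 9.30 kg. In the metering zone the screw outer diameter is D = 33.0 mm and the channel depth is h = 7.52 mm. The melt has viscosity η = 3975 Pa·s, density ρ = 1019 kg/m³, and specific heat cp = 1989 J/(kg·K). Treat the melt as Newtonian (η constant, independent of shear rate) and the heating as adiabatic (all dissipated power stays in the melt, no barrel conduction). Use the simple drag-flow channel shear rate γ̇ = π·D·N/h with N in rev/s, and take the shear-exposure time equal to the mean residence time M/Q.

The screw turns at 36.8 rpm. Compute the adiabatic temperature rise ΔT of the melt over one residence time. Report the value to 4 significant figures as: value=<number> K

Convert throughput: Q = 175.1 kg/h = 175.1/3600 = 0.0486389 kg/s
Mean residence time: t_res = M/Q_s = 9.30 kg / 0.0486389 kg/s = 191.205 s
Geometry in metres: D = 33.0 mm → 0.033 m, h = 7.52 mm → 0.00752 m; screw speed N = 36.8 rpm = 0.613333 rev/s
γ̇ = π·D·N / h = π · 0.033 · 0.613333 / 0.00752 = 8.45556 s⁻¹
Adiabatic rise: ΔT = η γ̇² t_res / (ρ cp) = 3975·(8.45556)²·191.205 / (1019·1989) = 26.811 K

value=26.81 K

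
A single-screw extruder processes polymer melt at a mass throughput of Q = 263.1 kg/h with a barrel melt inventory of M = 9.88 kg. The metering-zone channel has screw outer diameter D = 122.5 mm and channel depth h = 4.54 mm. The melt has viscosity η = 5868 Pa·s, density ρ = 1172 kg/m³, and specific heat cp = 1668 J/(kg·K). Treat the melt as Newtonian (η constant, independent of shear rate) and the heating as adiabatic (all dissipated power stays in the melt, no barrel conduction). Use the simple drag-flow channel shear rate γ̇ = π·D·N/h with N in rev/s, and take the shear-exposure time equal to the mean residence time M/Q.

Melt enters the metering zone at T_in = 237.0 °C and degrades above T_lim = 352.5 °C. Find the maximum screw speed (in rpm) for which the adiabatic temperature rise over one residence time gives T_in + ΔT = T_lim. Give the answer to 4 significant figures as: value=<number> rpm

value=11.94 rpm

Q_s = Q / 3600 = 263.1 / 3600 = 0.0730833 kg/s
t_res = M / Q_s = 9.88 ÷ 0.0730833 = 135.188 s
Convert to metres: D = 0.1225 m, h = 0.00454 m
ΔT_a = T_lim − T_in = 352.5 − 237.0 = 115.5 K
γ̇_max² = ΔT_a·ρ·cp/(η·t_res) = 115.5·1172·1668/(5868·135.188) = 284.628 s⁻²
γ̇_max = sqrt(284.628) = 16.8709 s⁻¹
N_max = γ̇_max·h / (π·D) = 16.8709 · 0.00454 / (π · 0.1225) = 0.199025 rev/s = 11.9415 rpm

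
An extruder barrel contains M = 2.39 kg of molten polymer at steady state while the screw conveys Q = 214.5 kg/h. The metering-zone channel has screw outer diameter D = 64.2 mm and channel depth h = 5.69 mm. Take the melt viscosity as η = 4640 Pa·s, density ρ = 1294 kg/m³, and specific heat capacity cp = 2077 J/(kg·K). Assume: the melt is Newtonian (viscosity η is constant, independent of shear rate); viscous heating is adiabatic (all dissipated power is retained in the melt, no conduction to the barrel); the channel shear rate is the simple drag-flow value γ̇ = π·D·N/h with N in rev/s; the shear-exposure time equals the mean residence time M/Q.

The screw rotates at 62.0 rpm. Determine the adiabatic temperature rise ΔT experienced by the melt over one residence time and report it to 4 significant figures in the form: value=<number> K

Q_s = Q / 3600 = 214.5 / 3600 = 0.0595833 kg/s
Mean residence time: t_res = M/Q_s = 2.39 kg / 0.0595833 kg/s = 40.1119 s
D = 64.2 mm = 0.0642 m;  h = 5.69 mm = 0.00569 m;  N = 62.0 rpm / 60 = 1.03333 rev/s
γ̇ = π D N / h = (π)(0.0642)(1.03333) / 0.00569 = 36.628 s⁻¹
Adiabatic rise: ΔT = η γ̇² t_res / (ρ cp) = 4640·(36.628)²·40.1119 / (1294·2077) = 92.9066 K

value=92.91 K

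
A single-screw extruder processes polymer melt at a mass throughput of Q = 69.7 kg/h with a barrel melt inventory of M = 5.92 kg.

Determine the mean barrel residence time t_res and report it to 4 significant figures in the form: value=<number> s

value=305.8 s

Throughput in SI: Q_s = 69.7 kg/h ÷ 3600 s/h = 0.0193611 kg/s
Mean residence time: t_res = M/Q_s = 5.92 kg / 0.0193611 kg/s = 305.768 s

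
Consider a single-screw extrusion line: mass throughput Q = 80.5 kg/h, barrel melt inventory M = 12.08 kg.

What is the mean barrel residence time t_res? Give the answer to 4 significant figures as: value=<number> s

Throughput in SI: Q_s = 80.5 kg/h ÷ 3600 s/h = 0.0223611 kg/s
Mean residence time: t_res = M/Q_s = 12.08 kg / 0.0223611 kg/s = 540.224 s

value=540.2 s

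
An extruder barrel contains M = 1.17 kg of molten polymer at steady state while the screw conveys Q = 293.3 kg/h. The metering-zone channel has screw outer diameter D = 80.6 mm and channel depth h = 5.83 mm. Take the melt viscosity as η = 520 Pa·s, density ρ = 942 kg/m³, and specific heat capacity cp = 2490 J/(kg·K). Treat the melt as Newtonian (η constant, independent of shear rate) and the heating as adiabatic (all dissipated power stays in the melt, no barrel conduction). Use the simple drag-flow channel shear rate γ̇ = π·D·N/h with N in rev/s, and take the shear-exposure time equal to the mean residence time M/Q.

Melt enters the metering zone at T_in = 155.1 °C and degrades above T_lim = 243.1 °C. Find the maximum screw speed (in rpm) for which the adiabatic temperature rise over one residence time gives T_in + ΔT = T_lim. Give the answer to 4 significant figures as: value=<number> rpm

Q_s = Q / 3600 = 293.3 / 3600 = 0.0814722 kg/s
Mean residence time: t_res = M/Q_s = 1.17 kg / 0.0814722 kg/s = 14.3607 s
Convert to metres: D = 0.0806 m, h = 0.00583 m
ΔT_a = T_lim − T_in = 243.1 − 155.1 = 88 K
Invert ΔT = ηγ̇²t_res/(ρcp) for γ̇: γ̇_max² = ΔT_a ρ cp / (η t_res) = 88·942·2490 / (520·14.3607) = 27641 s⁻²
Take the square root: γ̇_max = √(27641) = 166.256 s⁻¹
N_max = γ̇_max·h / (π·D) = 166.256 · 0.00583 / (π · 0.0806) = 3.8279 rev/s = 229.674 rpm

value=229.7 rpm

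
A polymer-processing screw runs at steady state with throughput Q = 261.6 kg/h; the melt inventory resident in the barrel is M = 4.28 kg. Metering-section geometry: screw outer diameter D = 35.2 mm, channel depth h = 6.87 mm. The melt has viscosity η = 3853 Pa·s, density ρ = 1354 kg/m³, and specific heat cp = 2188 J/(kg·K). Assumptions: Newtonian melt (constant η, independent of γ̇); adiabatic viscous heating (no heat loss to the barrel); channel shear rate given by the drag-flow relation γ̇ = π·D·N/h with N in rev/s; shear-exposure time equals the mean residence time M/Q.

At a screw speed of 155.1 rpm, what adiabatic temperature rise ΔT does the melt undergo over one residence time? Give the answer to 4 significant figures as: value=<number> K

Throughput in SI: Q_s = 261.6 kg/h ÷ 3600 s/h = 0.0726667 kg/s
Mean residence time: t_res = M/Q_s = 4.28 kg / 0.0726667 kg/s = 58.8991 s
Convert to SI: D = 0.0352 m, h = 0.00687 m, N = 155.1/60 = 2.585 rev/s
γ̇ = π D N / h = (π)(0.0352)(2.585) / 0.00687 = 41.6099 s⁻¹
ΔT = η·γ̇²·t_res/(ρ·cp) = [3853 × 41.6099² × 58.8991] / [1354 × 2188] = 132.628 K

value=132.6 K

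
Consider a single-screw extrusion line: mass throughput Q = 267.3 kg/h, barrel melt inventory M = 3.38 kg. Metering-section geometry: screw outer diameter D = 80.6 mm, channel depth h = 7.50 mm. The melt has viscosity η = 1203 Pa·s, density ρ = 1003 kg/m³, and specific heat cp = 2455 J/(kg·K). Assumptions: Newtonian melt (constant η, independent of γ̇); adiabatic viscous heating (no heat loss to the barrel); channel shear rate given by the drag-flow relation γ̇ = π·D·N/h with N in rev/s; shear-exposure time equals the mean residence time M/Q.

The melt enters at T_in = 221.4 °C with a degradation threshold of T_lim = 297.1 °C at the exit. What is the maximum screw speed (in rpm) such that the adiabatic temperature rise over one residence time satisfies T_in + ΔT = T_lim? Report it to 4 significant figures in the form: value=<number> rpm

Throughput in SI: Q_s = 267.3 kg/h ÷ 3600 s/h = 0.07425 kg/s
t_res = M / Q_s = 3.38 ÷ 0.07425 = 45.5219 s
D = 80.6 mm = 0.0806 m;  h = 7.50 mm = 0.0075 m
ΔT_a = T_lim − T_in = 297.1 − 221.4 = 75.7 K
γ̇_max² = ΔT_a·ρ·cp/(η·t_res) = 75.7·1003·2455/(1203·45.5219) = 3403.79 s⁻²
γ̇_max = √3403.79 = 58.342 s⁻¹
N_max = γ̇_max·h / (π·D) = 58.342 · 0.0075 / (π · 0.0806) = 1.72806 rev/s = 103.683 rpm

value=103.7 rpm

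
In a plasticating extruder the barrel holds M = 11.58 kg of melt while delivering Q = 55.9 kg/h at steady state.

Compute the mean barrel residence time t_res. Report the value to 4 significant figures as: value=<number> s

Q_s = Q / 3600 = 55.9 / 3600 = 0.0155278 kg/s
t_res = M / Q_s = 11.58 / 0.0155278 = 745.76 s

value=745.8 s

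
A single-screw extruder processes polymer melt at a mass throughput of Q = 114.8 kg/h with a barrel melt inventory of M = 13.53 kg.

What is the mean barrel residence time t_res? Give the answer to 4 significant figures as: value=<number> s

Convert throughput: Q = 114.8 kg/h = 114.8/3600 = 0.0318889 kg/s
Mean residence time: t_res = M/Q_s = 13.53 kg / 0.0318889 kg/s = 424.286 s

value=424.3 s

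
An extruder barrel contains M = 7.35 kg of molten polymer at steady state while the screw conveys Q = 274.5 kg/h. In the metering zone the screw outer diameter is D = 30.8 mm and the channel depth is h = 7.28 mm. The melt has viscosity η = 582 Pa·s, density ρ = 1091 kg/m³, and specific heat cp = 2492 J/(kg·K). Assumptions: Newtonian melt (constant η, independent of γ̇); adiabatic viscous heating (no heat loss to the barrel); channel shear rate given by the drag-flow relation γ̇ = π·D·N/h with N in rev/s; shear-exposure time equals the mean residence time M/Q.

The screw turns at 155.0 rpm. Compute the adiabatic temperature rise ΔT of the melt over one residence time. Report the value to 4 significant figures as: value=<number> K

value=24.33 K

Throughput in SI: Q_s = 274.5 kg/h ÷ 3600 s/h = 0.07625 kg/s
t_res = M / Q_s = 7.35 ÷ 0.07625 = 96.3934 s
Geometry in metres: D = 30.8 mm → 0.0308 m, h = 7.28 mm → 0.00728 m; screw speed N = 155.0 rpm = 2.58333 rev/s
γ̇ = π·D·N / h = π · 0.0308 · 2.58333 / 0.00728 = 34.336 s⁻¹
Adiabatic rise: ΔT = η γ̇² t_res / (ρ cp) = 582·(34.336)²·96.3934 / (1091·2492) = 24.3275 K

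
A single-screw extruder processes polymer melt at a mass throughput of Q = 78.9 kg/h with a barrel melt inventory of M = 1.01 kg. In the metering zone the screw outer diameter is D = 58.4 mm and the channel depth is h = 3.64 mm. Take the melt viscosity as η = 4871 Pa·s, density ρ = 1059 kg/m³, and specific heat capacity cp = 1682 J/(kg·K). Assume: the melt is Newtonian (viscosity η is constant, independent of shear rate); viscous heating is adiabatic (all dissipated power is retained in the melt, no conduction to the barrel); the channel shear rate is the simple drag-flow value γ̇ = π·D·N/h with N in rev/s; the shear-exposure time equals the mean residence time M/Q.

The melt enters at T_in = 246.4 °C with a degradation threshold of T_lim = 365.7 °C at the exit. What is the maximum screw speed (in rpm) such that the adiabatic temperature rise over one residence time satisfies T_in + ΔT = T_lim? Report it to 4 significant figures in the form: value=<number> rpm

Convert throughput: Q = 78.9 kg/h = 78.9/3600 = 0.0219167 kg/s
t_res = M / Q_s = 1.01 / 0.0219167 = 46.0837 s
Convert to metres: D = 0.0584 m, h = 0.00364 m
ΔT_a = T_lim − T_in = 365.7 − 246.4 = 119.3 K
γ̇_max² = ΔT_a·ρ·cp/(η·t_res) = 119.3·1059·1682/(4871·46.0837) = 946.667 s⁻²
Take the square root: γ̇_max = √(946.667) = 30.768 s⁻¹
N_max = γ̇_max·h / (π·D) = 30.768 · 0.00364 / (π · 0.0584) = 0.610432 rev/s = 36.6259 rpm

value=36.63 rpm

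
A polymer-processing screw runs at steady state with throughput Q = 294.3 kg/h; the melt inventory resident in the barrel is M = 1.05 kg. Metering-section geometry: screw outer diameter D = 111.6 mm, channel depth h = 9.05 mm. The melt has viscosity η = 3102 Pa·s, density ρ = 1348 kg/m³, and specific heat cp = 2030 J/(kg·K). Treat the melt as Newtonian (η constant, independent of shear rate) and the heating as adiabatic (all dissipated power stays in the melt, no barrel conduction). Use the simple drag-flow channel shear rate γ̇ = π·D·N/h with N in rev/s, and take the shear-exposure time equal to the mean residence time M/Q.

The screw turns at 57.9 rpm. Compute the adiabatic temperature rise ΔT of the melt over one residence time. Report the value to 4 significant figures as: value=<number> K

Q_s = Q / 3600 = 294.3 / 3600 = 0.08175 kg/s
t_res = M / Q_s = 1.05 ÷ 0.08175 = 12.844 s
D = 111.6 mm = 0.1116 m;  h = 9.05 mm = 0.00905 m;  N = 57.9 rpm / 60 = 0.965 rev/s
Shear rate: γ̇ = πDN/h = π·0.1116·0.965/0.00905 = 37.3846 s⁻¹
ΔT = η·γ̇²·t_res/(ρ·cp) = [3102 × 37.3846² × 12.844] / [1348 × 2030] = 20.349 K

value=20.35 K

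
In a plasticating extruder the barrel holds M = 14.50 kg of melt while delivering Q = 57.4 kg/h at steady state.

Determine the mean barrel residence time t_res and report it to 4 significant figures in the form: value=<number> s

Throughput in SI: Q_s = 57.4 kg/h ÷ 3600 s/h = 0.0159444 kg/s
t_res = M / Q_s = 14.50 / 0.0159444 = 909.408 s

value=909.4 s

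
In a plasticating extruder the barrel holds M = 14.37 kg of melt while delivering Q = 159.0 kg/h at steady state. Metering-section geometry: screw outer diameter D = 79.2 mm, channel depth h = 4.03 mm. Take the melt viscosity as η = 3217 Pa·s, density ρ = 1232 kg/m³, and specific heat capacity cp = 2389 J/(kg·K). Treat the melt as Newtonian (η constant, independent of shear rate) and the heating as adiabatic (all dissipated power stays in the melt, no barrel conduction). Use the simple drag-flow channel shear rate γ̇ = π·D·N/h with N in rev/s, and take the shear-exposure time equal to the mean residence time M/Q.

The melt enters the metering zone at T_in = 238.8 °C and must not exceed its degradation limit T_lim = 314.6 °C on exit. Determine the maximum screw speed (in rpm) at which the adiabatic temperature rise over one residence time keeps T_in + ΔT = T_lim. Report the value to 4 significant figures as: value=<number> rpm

Convert throughput: Q = 159.0 kg/h = 159.0/3600 = 0.0441667 kg/s
Mean residence time: t_res = M/Q_s = 14.37 kg / 0.0441667 kg/s = 325.358 s
Convert to metres: D = 0.0792 m, h = 0.00403 m
ΔT_a = T_lim − T_in = 314.6 − 238.8 = 75.8 K
γ̇_max² = ΔT_a·ρ·cp / (η·t_res) = [75.8 × 1232 × 2389] / [3217 × 325.358] = 213.149 s⁻²
γ̇_max = sqrt(213.149) = 14.5996 s⁻¹
N_max = γ̇_max·h / (π·D) = 14.5996 · 0.00403 / (π · 0.0792) = 0.236467 rev/s = 14.188 rpm

value=14.19 rpm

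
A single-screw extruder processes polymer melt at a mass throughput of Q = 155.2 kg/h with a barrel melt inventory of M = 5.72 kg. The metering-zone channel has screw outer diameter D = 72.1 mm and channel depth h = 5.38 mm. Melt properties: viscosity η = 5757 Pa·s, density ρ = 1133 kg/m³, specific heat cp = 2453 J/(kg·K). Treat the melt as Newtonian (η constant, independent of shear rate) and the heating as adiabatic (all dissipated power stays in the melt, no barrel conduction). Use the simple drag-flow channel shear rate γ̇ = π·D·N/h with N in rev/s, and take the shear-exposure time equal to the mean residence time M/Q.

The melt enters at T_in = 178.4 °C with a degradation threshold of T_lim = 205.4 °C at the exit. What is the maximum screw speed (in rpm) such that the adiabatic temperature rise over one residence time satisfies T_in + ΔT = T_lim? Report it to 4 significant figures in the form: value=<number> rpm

value=14.13 rpm

Convert throughput: Q = 155.2 kg/h = 155.2/3600 = 0.0431111 kg/s
Mean residence time: t_res = M/Q_s = 5.72 kg / 0.0431111 kg/s = 132.68 s
Geometry in SI: D = 72.1 mm → 0.0721 m, h = 5.38 mm → 0.00538 m
Allowable rise: ΔT_a = T_lim − T_in = 205.4 − 178.4 = 27 K
Invert ΔT = ηγ̇²t_res/(ρcp) for γ̇: γ̇_max² = ΔT_a ρ cp / (η t_res) = 27·1133·2453 / (5757·132.68) = 98.24 s⁻²
γ̇_max = √98.24 = 9.91161 s⁻¹
Solve γ̇ = πDN/h for N: N_max = γ̇_max·h/(π·D) = 9.91161 × 0.00538 / (π × 0.0721) = 0.235419 rev/s = 14.1251 rpm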